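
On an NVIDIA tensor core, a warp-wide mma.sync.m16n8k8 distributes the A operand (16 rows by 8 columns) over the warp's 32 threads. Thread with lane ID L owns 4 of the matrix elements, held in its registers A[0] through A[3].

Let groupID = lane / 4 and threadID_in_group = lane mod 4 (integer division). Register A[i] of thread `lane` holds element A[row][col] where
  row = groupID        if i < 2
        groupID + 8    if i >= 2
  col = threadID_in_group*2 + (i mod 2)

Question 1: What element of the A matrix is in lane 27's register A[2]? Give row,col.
14,6

lane 27⇒27/4=6, 27 mod 4=3
i=2  r:6+8⇒14  c:2·3+0⇒6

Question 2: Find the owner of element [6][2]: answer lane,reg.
25,0

r:6=>grp=6,rB=0  c:2=>tig=1,lo=0
L=6*4+1=25  i=0*2+0=0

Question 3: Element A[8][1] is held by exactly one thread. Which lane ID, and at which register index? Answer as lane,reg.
0,3

r=8→G=0,rhi=1  c=1→T=0,p=1
L=0*4+0=0  i=1*2+1=3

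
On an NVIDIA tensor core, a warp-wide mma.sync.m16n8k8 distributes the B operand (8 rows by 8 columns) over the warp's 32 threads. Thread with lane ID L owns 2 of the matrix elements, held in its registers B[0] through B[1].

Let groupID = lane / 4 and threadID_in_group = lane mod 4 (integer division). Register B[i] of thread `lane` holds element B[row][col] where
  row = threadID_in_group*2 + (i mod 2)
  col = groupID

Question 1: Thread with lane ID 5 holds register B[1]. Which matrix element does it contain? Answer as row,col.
lane 5: gid=1 (5/4), tid=1 (5%4)
i=1: r=1*2+1=3, c=gid=1

3,1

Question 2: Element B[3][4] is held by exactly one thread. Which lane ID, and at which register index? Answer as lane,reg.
17,1

c:4=>grp=4  r:3=>tig=1,lo=1
L=4*4+1=17  i=1=1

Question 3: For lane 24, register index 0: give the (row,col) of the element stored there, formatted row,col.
0,6

L=24⇒gr=24>>2=6, th=24&3=0
[0]⇒row 0·2+0=0  col gr=6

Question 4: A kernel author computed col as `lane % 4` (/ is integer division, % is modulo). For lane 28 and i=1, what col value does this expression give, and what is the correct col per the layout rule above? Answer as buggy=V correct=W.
buggy=0 correct=7

`lane % 4`[28,1]=>0
lane 28=>28/4=7, 28 mod 4=0
i=1  r:2·0+1=>1  c:7
col: 0 vs 7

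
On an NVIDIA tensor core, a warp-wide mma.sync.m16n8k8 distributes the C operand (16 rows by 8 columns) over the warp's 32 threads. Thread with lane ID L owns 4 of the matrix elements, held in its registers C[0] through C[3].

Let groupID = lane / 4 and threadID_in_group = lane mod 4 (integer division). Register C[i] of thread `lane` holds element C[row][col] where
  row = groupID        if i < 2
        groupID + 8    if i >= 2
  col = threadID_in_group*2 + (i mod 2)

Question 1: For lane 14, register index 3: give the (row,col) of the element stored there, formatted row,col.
L=14=>grp=14>>2=3, tig=14&3=2
[3]=>row 3+8=11  col 2·2+1=5

11,5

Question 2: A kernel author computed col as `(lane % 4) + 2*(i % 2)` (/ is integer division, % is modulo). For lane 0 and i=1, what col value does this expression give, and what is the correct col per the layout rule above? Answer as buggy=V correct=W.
buggy=2 correct=1

`(lane % 4) + 2*(i % 2)`[0,1]⇒2
L=0⇒gr=0>>2=0, th=0&3=0
[1]⇒row 0+0=0  col 0·2+1=1
col: 2 vs 1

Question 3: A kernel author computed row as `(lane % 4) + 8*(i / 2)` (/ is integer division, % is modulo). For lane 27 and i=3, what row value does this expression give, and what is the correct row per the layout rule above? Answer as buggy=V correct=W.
buggy=11 correct=14

`(lane % 4) + 8*(i / 2)`[27,3]->11
L=27->gid=27>>2=6, tid=27&3=3
[3]->row 6+8=14  col 3·2+1=7
row: 11 vs 14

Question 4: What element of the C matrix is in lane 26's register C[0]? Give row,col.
6,4

lane 26->26/4=6, 26 mod 4=2
i=0  r:6+0->6  c:2·2+0->4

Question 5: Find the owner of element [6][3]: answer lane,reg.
r=6⇒gr=6,Rb=0  c=3⇒th=1,odd=1
L=6*4+1=25  i=0*2+1=1

25,1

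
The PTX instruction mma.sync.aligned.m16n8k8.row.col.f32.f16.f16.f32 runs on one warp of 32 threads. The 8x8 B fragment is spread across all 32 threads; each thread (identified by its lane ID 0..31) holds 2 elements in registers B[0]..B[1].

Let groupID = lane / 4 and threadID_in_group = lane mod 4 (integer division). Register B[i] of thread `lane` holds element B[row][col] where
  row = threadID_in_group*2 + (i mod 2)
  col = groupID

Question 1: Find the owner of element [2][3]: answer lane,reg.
c:3=>grp=3  r:2=>tig=1,lo=0
L=3*4+1=13  i=0=0

13,0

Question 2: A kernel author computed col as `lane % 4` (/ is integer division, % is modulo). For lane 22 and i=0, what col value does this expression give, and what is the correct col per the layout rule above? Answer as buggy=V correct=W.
buggy=2 correct=5

`lane % 4`[22,0]->2
22: gid=5,tid=2
[0] (2*2+0,5) = (4,5)
col: 2 vs 5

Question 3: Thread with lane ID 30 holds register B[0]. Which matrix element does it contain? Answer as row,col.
4,7

30: gid=7,tid=2
[0] (2*2+0,7) = (4,7)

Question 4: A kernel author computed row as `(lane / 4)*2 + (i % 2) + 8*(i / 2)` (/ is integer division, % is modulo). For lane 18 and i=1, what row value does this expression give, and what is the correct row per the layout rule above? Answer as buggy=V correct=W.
buggy=9 correct=5

`(lane / 4)*2 + (i % 2) + 8*(i / 2)`[18,1]->9
lane 18->18/4=4, 18 mod 4=2
i=1  r:2·2+1->5  c:4
row: 9 vs 5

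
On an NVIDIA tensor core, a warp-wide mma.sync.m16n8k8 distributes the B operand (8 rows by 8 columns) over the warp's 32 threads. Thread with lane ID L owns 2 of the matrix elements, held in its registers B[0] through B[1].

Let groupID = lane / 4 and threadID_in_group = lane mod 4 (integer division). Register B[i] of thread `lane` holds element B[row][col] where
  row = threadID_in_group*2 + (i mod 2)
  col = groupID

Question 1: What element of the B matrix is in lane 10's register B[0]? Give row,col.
L=10⇒gr=10>>2=2, th=10&3=2
[0]⇒row 2·2+0=4  col gr=2

4,2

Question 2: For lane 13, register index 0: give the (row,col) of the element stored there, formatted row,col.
2,3

lane 13⇒13/4=3, 13 mod 4=1
i=0  r:2·1+0⇒2  c:3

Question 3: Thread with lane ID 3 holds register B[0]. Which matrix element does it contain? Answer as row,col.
6,0

L=3->g=3>>2=0, t=3&3=3
[0]->row 3·2+0=6  col g=0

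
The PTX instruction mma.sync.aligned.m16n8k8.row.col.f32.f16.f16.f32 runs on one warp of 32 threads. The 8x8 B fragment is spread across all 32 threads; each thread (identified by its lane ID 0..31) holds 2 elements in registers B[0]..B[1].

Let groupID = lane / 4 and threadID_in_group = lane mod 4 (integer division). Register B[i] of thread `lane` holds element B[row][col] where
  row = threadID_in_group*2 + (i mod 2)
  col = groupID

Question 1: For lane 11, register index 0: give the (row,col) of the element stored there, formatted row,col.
lane 11->11/4=2, 11 mod 4=3
i=0  r:2·3+0->6  c:2

6,2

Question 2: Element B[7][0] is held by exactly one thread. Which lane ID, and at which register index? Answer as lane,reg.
3,1

c=0→G=0  r=7→T=3,p=1
L=0*4+3=3  i=1=1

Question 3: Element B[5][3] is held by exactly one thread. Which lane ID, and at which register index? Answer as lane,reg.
14,1

c=3⇒gr=3  r=5⇒th=2,odd=1
L=3*4+2=14  i=1=1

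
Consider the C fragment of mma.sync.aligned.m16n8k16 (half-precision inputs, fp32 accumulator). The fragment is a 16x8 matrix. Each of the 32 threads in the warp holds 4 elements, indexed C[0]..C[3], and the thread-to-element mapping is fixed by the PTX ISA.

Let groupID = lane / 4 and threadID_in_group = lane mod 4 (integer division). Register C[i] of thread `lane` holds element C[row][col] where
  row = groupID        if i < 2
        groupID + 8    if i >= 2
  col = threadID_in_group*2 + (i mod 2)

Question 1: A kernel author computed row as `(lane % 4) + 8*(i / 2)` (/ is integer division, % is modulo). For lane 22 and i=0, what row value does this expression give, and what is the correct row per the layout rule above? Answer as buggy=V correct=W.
`(lane % 4) + 8*(i / 2)`[22,0]=>2
22: grp=5,tig=2
[0] (5+0,2*2+0) = (5,4)
row: 2 vs 5

buggy=2 correct=5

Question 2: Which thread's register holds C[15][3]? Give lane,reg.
29,3

r=15⇒gr=7,Rb=1  c=3⇒th=1,odd=1
L=7*4+1=29  i=1*2+1=3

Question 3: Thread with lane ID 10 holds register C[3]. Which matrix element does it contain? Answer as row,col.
10,5

lane 10->10/4=2, 10 mod 4=2
i=3  r:2+8->10  c:2·2+1->5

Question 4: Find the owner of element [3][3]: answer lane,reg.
r: 3->gid=3,r8=0  c: 3->tid=1,i&1=1
L=3*4+1=13  i=0*2+1=1

13,1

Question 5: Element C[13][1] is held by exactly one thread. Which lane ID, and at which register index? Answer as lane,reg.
20,3

r:13=>grp=5,rB=1  c:1=>tig=0,lo=1
L=5*4+0=20  i=1*2+1=3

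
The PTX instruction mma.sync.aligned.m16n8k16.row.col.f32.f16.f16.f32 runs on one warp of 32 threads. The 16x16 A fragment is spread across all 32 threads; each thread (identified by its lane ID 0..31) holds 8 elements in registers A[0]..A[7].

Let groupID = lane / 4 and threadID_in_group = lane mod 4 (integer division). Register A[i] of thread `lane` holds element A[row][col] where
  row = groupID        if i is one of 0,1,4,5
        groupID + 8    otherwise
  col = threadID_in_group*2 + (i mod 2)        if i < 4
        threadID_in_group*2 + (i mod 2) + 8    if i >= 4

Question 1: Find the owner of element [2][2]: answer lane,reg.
9,0

r: 2->gid=2,r8=0  c: 2->c8=0,tid=1,i&1=0
L=2*4+1=9  i=0*4+0*2+0=0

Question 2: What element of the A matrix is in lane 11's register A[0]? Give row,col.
2,6

L=11->gid=11>>2=2, tid=11&3=3
[0]->row 2+0=2  col 3·2+0+0=6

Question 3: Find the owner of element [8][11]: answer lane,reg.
1,7

r=8->g=0,rb=1  c=11->cb=1,t=1,b0=1
L=0*4+1=1  i=1*4+1*2+1=7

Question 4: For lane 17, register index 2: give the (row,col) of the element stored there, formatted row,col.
12,2

lane 17→17/4=4, 17 mod 4=1
i=2  r:4+8→12  c:2·1+0+0→2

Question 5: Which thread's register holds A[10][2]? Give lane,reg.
9,2

r=10->g=2,rb=1  c=2->cb=0,t=1,b0=0
L=2*4+1=9  i=0*4+1*2+0=2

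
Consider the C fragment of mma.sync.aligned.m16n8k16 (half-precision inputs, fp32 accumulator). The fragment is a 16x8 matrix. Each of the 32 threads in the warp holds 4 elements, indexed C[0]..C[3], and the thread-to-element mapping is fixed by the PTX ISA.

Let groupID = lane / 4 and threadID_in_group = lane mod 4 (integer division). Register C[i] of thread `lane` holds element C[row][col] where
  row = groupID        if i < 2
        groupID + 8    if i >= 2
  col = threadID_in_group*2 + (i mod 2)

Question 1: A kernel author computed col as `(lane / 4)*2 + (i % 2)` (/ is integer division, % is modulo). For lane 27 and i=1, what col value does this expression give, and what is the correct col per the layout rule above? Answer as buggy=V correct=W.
`(lane / 4)*2 + (i % 2)`[27,1]⇒13
L=27⇒gr=27>>2=6, th=27&3=3
[1]⇒row 6+0=6  col 3·2+1=7
col: 13 vs 7

buggy=13 correct=7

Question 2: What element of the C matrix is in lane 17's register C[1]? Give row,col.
lane 17: gid=4 (17/4), tid=1 (17%4)
i=1: r=4+0=4, c=1*2+1=3

4,3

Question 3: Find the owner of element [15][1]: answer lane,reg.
r:15=>grp=7,rB=1  c:1=>tig=0,lo=1
L=7*4+0=28  i=1*2+1=3

28,3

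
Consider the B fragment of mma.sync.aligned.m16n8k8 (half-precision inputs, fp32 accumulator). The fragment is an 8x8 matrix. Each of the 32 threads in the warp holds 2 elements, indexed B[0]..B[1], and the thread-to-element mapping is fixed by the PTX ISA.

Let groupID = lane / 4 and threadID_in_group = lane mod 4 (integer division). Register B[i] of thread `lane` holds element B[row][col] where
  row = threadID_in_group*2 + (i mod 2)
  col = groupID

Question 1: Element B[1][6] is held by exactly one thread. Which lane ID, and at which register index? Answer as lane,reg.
c=6→G=6  r=1→T=0,p=1
L=6*4+0=24  i=1=1

24,1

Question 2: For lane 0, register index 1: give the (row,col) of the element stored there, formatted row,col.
L=0->g=0>>2=0, t=0&3=0
[1]->row 0·2+1=1  col g=0

1,0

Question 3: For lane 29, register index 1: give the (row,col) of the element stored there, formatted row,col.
lane 29->29/4=7, 29 mod 4=1
i=1  r:2·1+1->3  c:7

3,7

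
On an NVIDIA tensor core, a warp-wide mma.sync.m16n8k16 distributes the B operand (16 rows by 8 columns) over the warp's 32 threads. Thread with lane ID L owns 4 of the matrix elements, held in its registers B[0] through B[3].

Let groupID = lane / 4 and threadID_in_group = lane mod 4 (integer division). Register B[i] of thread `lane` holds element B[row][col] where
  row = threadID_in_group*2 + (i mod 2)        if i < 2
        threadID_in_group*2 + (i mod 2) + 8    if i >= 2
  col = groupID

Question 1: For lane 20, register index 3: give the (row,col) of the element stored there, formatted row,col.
9,5

lane 20: gid=5 (20/4), tid=0 (20%4)
i=3: r=0*2+1+8=9, c=gid=5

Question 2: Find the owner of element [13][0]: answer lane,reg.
2,3

c=0→G=0  r=13→rhi=1,T=2,p=1
L=0*4+2=2  i=1*2+1=3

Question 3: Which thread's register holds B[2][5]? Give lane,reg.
21,0

c=5→G=5  r=2→rhi=0,T=1,p=0
L=5*4+1=21  i=0*2+0=0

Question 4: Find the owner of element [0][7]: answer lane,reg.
28,0

c=7→G=7  r=0→rhi=0,T=0,p=0
L=7*4+0=28  i=0*2+0=0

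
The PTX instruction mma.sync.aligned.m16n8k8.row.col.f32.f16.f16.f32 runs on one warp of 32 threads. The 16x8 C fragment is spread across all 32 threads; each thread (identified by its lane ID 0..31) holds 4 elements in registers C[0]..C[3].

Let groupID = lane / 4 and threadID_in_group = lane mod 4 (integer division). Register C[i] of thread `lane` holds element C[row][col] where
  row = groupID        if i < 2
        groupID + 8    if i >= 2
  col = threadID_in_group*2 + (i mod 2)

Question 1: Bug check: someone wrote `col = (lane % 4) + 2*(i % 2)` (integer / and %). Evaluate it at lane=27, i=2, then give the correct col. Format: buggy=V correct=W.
buggy=3 correct=6

`(lane % 4) + 2*(i % 2)`[27,2]->3
L=27->gid=27>>2=6, tid=27&3=3
[2]->row 6+8=14  col 3·2+0=6
col: 3 vs 6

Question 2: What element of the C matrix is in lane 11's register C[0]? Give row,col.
2,6

L=11⇒gr=11>>2=2, th=11&3=3
[0]⇒row 2+0=2  col 3·2+0=6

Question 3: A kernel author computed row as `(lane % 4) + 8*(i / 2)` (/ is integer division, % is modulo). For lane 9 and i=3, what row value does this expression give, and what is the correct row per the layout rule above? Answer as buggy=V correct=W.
`(lane % 4) + 8*(i / 2)`[9,3]→9
L=9→G=9>>2=2, T=9&3=1
[3]→row 2+8=10  col 1·2+1=3
row: 9 vs 10

buggy=9 correct=10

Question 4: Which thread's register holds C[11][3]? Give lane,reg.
13,3

r: 11->gid=3,r8=1  c: 3->tid=1,i&1=1
L=3*4+1=13  i=1*2+1=3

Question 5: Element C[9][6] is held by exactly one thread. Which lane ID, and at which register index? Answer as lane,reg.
r=9⇒gr=1,Rb=1  c=6⇒th=3,odd=0
L=1*4+3=7  i=1*2+0=2

7,2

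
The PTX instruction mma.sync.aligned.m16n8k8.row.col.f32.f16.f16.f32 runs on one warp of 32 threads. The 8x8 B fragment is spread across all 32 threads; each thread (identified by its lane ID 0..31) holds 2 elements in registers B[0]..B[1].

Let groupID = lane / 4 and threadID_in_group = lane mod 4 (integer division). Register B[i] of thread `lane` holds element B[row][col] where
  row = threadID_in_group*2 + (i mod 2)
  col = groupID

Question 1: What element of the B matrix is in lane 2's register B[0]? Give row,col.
4,0

2: grp=0,tig=2
[0] (2*2+0,0) = (4,0)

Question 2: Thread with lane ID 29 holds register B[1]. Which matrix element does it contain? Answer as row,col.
lane 29: grp=7 (29/4), tig=1 (29%4)
i=1: r=1*2+1=3, c=grp=7

3,7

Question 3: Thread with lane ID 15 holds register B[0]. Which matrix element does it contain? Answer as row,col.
6,3

lane 15: G=3 (15/4), T=3 (15%4)
i=0: r=3*2+0=6, c=G=3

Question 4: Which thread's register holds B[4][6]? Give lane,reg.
c=6⇒gr=6  r=4⇒th=2,odd=0
L=6*4+2=26  i=0=0

26,0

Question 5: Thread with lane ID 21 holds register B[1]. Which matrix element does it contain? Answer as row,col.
3,5

lane 21: G=5 (21/4), T=1 (21%4)
i=1: r=1*2+1=3, c=G=5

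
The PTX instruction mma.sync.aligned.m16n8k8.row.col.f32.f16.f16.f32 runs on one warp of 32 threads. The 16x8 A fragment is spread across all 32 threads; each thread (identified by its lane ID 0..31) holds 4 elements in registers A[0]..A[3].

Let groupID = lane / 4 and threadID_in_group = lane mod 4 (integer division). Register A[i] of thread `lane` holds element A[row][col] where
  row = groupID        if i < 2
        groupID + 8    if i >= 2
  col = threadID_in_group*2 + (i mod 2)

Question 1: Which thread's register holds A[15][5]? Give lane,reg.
30,3

r: 15->gid=7,r8=1  c: 5->tid=2,i&1=1
L=7*4+2=30  i=1*2+1=3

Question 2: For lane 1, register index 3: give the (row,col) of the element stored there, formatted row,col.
lane 1→1/4=0, 1 mod 4=1
i=3  r:0+8→8  c:2·1+1→3

8,3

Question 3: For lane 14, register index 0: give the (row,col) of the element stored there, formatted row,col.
3,4

lane 14: g=3 (14/4), t=2 (14%4)
i=0: r=3+0=3, c=2*2+0=4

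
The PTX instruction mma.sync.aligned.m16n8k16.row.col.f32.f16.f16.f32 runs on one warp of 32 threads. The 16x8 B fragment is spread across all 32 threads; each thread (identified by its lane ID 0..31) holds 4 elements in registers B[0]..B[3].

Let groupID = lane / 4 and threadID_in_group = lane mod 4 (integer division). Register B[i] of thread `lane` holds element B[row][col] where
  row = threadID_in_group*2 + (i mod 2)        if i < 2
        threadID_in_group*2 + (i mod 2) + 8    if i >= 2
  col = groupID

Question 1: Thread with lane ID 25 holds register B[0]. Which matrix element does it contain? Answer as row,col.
2,6

L=25=>grp=25>>2=6, tig=25&3=1
[0]=>row 1·2+0+0=2  col grp=6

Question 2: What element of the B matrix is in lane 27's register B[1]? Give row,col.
7,6

L=27->g=27>>2=6, t=27&3=3
[1]->row 3·2+1+0=7  col g=6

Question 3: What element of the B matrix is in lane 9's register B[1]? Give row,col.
lane 9⇒9/4=2, 9 mod 4=1
i=1  r:2·1+1+0⇒3  c:2

3,2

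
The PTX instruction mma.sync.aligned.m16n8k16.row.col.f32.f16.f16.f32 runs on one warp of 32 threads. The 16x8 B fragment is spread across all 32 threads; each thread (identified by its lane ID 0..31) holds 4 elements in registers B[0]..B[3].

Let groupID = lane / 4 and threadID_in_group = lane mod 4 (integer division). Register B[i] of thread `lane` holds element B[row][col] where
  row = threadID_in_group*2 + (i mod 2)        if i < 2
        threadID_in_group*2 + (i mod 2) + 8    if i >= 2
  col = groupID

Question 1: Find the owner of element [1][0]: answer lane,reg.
c:0=>grp=0  r:1=>rB=0,tig=0,lo=1
L=0*4+0=0  i=0*2+1=1

0,1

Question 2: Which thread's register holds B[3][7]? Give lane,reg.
29,1

c=7->g=7  r=3->rb=0,t=1,b0=1
L=7*4+1=29  i=0*2+1=1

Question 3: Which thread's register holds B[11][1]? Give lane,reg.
c:1=>grp=1  r:11=>rB=1,tig=1,lo=1
L=1*4+1=5  i=1*2+1=3

5,3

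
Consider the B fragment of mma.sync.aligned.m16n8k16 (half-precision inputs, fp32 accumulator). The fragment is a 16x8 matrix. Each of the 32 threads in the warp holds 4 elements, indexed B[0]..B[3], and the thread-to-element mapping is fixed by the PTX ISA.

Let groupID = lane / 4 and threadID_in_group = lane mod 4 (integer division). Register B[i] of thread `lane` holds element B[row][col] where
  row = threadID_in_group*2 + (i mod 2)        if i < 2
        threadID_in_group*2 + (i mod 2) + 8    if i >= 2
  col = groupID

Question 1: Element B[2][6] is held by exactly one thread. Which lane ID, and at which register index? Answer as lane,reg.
c=6→G=6  r=2→rhi=0,T=1,p=0
L=6*4+1=25  i=0*2+0=0

25,0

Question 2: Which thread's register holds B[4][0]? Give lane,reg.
c: 0->gid=0  r: 4->r8=0,tid=2,i&1=0
L=0*4+2=2  i=0*2+0=0

2,0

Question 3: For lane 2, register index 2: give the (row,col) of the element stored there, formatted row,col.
lane 2: G=0 (2/4), T=2 (2%4)
i=2: r=2*2+0+8=12, c=G=0

12,0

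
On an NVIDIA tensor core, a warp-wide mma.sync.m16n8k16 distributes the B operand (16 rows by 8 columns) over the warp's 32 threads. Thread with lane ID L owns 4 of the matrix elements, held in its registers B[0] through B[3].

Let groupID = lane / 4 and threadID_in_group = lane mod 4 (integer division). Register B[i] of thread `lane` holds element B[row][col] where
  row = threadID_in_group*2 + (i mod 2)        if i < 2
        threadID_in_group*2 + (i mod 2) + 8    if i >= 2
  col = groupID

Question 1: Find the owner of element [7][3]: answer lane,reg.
15,1

c=3⇒gr=3  r=7⇒Rb=0,th=3,odd=1
L=3*4+3=15  i=0*2+1=1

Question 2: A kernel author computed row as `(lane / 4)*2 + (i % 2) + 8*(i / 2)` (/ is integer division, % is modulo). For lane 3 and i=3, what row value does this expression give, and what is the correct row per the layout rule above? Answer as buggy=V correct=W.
`(lane / 4)*2 + (i % 2) + 8*(i / 2)`[3,3]→9
L=3→G=3>>2=0, T=3&3=3
[3]→row 3·2+1+8=15  col G=0
row: 9 vs 15

buggy=9 correct=15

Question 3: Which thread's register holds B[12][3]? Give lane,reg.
14,2

c:3=>grp=3  r:12=>rB=1,tig=2,lo=0
L=3*4+2=14  i=1*2+0=2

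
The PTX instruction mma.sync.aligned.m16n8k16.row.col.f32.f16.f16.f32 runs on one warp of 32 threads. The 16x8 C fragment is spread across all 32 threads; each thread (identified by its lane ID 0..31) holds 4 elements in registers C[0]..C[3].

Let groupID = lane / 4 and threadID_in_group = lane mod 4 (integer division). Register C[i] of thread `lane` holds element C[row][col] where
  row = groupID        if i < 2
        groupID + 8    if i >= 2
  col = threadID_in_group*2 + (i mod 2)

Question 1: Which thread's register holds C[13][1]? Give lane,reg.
r:13=>grp=5,rB=1  c:1=>tig=0,lo=1
L=5*4+0=20  i=1*2+1=3

20,3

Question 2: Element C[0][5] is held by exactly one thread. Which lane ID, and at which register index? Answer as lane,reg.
2,1

r: 0->gid=0,r8=0  c: 5->tid=2,i&1=1
L=0*4+2=2  i=0*2+1=1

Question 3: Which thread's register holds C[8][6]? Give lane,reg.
r=8→G=0,rhi=1  c=6→T=3,p=0
L=0*4+3=3  i=1*2+0=2

3,2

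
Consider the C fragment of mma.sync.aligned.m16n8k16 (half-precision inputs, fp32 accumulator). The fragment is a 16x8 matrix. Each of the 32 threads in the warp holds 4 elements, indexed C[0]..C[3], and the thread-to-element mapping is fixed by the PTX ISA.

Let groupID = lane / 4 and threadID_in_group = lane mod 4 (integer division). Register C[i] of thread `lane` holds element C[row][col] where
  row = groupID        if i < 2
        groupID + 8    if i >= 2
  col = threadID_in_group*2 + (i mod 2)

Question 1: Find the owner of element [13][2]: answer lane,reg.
21,2

r=13→G=5,rhi=1  c=2→T=1,p=0
L=5*4+1=21  i=1*2+0=2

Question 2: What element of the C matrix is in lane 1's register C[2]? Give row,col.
L=1=>grp=1>>2=0, tig=1&3=1
[2]=>row 0+8=8  col 1·2+0=2

8,2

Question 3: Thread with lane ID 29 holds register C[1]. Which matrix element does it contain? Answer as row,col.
7,3

L=29⇒gr=29>>2=7, th=29&3=1
[1]⇒row 7+0=7  col 1·2+1=3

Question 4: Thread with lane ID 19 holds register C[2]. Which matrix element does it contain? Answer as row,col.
12,6

L=19⇒gr=19>>2=4, th=19&3=3
[2]⇒row 4+8=12  col 3·2+0=6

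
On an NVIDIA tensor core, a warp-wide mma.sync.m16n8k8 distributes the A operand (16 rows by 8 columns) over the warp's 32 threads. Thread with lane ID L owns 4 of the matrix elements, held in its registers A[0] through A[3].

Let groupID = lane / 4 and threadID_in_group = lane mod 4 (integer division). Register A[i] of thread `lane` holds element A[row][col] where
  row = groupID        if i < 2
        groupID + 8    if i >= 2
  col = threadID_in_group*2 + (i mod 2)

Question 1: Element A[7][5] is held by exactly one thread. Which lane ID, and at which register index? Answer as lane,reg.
r: 7->gid=7,r8=0  c: 5->tid=2,i&1=1
L=7*4+2=30  i=0*2+1=1

30,1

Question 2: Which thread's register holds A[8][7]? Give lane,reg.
r: 8->gid=0,r8=1  c: 7->tid=3,i&1=1
L=0*4+3=3  i=1*2+1=3

3,3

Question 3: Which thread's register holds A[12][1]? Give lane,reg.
r=12→G=4,rhi=1  c=1→T=0,p=1
L=4*4+0=16  i=1*2+1=3

16,3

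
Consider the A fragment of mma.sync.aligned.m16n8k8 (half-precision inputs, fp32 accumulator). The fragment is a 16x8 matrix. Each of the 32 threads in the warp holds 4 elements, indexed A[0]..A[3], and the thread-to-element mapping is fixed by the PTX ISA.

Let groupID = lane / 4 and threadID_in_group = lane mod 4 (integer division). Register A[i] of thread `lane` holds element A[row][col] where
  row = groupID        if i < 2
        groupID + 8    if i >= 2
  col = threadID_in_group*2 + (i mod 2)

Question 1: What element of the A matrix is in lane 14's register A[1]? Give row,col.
3,5

14: gr=3,th=2
[1] (3+0,2*2+1) = (3,5)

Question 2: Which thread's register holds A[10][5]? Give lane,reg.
r=10->g=2,rb=1  c=5->t=2,b0=1
L=2*4+2=10  i=1*2+1=3

10,3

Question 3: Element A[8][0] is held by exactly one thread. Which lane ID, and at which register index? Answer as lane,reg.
0,2

r=8->g=0,rb=1  c=0->t=0,b0=0
L=0*4+0=0  i=1*2+0=2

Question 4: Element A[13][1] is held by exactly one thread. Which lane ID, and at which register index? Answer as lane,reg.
r=13→G=5,rhi=1  c=1→T=0,p=1
L=5*4+0=20  i=1*2+1=3

20,3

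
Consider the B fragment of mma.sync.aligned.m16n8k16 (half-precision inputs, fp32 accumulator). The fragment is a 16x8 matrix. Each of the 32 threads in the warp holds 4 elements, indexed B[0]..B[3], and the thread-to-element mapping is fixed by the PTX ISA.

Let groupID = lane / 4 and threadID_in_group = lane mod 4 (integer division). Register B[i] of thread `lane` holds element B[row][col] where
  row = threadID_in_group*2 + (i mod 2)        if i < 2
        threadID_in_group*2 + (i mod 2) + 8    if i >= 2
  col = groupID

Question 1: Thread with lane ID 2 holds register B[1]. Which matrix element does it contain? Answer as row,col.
L=2→G=2>>2=0, T=2&3=2
[1]→row 2·2+1+0=5  col G=0

5,0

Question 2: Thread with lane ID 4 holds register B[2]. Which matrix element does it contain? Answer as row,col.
8,1

lane 4: gr=1 (4/4), th=0 (4%4)
i=2: r=0*2+0+8=8, c=gr=1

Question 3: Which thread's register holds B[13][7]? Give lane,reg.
30,3

c: 7->gid=7  r: 13->r8=1,tid=2,i&1=1
L=7*4+2=30  i=1*2+1=3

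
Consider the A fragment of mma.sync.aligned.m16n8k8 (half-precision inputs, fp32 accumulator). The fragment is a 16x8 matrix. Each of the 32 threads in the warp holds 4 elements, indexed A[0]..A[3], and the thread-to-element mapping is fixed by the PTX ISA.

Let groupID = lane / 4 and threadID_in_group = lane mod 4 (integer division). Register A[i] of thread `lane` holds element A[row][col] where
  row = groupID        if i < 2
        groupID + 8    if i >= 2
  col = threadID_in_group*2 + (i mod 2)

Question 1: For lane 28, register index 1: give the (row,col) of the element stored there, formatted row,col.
lane 28: gr=7 (28/4), th=0 (28%4)
i=1: r=7+0=7, c=0*2+1=1

7,1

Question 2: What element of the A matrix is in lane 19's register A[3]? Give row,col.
L=19⇒gr=19>>2=4, th=19&3=3
[3]⇒row 4+8=12  col 3·2+1=7

12,7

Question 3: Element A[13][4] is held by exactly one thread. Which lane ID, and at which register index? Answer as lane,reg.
22,2

r=13->g=5,rb=1  c=4->t=2,b0=0
L=5*4+2=22  i=1*2+0=2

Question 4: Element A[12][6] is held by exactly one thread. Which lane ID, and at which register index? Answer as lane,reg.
19,2

r=12->g=4,rb=1  c=6->t=3,b0=0
L=4*4+3=19  i=1*2+0=2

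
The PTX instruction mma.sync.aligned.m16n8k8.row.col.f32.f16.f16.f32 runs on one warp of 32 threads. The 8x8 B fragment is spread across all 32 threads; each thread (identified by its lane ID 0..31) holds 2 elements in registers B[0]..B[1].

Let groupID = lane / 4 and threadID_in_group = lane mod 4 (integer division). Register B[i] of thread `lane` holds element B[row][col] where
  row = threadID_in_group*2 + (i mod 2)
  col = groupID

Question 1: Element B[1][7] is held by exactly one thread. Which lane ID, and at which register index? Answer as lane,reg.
c=7⇒gr=7  r=1⇒th=0,odd=1
L=7*4+0=28  i=1=1

28,1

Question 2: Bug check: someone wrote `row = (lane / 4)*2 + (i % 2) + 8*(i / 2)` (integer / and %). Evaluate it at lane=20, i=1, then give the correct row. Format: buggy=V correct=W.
`(lane / 4)*2 + (i % 2) + 8*(i / 2)`[20,1]->11
lane 20->20/4=5, 20 mod 4=0
i=1  r:2·0+1->1  c:5
row: 11 vs 1

buggy=11 correct=1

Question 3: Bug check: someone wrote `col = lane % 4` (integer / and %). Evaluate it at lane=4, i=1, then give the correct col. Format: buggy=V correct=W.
`lane % 4`[4,1]→0
lane 4→4/4=1, 4 mod 4=0
i=1  r:2·0+1→1  c:1
col: 0 vs 1

buggy=0 correct=1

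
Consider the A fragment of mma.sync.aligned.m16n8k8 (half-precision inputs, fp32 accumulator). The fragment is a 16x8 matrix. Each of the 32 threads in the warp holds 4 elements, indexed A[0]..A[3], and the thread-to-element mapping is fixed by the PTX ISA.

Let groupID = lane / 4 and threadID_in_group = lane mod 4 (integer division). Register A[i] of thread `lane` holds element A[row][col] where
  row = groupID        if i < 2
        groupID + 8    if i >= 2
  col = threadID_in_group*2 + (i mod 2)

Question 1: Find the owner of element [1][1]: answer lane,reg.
4,1

r=1⇒gr=1,Rb=0  c=1⇒th=0,odd=1
L=1*4+0=4  i=0*2+1=1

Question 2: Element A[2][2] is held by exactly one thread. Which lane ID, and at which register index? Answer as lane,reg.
r=2→G=2,rhi=0  c=2→T=1,p=0
L=2*4+1=9  i=0*2+0=0

9,0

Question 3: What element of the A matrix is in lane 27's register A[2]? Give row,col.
lane 27: grp=6 (27/4), tig=3 (27%4)
i=2: r=6+8=14, c=3*2+0=6

14,6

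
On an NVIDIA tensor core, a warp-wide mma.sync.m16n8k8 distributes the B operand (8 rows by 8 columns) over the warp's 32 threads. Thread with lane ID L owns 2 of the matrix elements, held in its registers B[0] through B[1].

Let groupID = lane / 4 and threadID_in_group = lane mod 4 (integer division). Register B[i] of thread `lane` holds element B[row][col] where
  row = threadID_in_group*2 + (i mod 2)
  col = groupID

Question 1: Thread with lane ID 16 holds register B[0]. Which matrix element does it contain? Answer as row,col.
0,4

L=16=>grp=16>>2=4, tig=16&3=0
[0]=>row 0·2+0=0  col grp=4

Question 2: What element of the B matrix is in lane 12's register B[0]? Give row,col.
0,3

L=12→G=12>>2=3, T=12&3=0
[0]→row 0·2+0=0  col G=3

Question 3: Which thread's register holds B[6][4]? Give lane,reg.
c=4→G=4  r=6→T=3,p=0
L=4*4+3=19  i=0=0

19,0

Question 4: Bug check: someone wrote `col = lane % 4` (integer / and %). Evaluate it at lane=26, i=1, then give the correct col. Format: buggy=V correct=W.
`lane % 4`[26,1]->2
lane 26: g=6 (26/4), t=2 (26%4)
i=1: r=2*2+1=5, c=g=6
col: 2 vs 6

buggy=2 correct=6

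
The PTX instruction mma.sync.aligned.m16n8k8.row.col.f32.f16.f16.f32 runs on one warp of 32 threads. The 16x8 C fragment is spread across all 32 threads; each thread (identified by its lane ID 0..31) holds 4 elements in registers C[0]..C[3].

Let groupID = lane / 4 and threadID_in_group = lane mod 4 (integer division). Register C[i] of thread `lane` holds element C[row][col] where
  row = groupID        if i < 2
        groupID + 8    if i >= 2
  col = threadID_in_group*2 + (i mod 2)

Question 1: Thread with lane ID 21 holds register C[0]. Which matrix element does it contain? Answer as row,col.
5,2

L=21->gid=21>>2=5, tid=21&3=1
[0]->row 5+0=5  col 1·2+0=2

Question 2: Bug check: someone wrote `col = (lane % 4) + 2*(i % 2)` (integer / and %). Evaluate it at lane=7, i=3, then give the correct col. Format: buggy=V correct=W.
`(lane % 4) + 2*(i % 2)`[7,3]->5
L=7->gid=7>>2=1, tid=7&3=3
[3]->row 1+8=9  col 3·2+1=7
col: 5 vs 7

buggy=5 correct=7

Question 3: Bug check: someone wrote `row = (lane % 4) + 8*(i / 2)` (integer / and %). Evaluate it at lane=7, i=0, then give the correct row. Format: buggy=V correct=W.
buggy=3 correct=1

`(lane % 4) + 8*(i / 2)`[7,0]=>3
lane 7: grp=1 (7/4), tig=3 (7%4)
i=0: r=1+0=1, c=3*2+0=6
row: 3 vs 1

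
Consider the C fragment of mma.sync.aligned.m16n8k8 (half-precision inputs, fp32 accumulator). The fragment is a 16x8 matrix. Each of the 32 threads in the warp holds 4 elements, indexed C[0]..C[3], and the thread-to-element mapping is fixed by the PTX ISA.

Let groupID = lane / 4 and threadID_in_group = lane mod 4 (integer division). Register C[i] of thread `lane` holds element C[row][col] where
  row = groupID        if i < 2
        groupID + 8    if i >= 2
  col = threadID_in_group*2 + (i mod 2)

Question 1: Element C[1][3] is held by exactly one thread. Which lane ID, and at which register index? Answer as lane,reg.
5,1

r:1=>grp=1,rB=0  c:3=>tig=1,lo=1
L=1*4+1=5  i=0*2+1=1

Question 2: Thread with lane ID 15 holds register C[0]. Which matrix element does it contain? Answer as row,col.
L=15->gid=15>>2=3, tid=15&3=3
[0]->row 3+0=3  col 3·2+0=6

3,6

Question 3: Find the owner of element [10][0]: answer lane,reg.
8,2

r:10=>grp=2,rB=1  c:0=>tig=0,lo=0
L=2*4+0=8  i=1*2+0=2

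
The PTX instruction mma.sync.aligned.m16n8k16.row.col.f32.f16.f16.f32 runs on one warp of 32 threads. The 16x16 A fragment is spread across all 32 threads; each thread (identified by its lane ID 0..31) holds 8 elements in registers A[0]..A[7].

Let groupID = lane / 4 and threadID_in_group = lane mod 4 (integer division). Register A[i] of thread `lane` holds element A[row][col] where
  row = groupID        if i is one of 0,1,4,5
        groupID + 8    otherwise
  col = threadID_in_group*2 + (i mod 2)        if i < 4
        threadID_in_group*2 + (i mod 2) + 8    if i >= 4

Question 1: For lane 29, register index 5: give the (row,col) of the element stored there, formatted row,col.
29: gid=7,tid=1
[5] (7+0,1*2+1+8) = (7,11)

7,11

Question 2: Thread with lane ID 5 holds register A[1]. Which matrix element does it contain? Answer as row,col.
lane 5: G=1 (5/4), T=1 (5%4)
i=1: r=1+0=1, c=1*2+1+0=3

1,3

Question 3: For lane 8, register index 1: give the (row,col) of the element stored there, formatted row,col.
L=8=>grp=8>>2=2, tig=8&3=0
[1]=>row 2+0=2  col 0·2+1+0=1

2,1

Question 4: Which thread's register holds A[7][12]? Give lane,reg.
r: 7->gid=7,r8=0  c: 12->c8=1,tid=2,i&1=0
L=7*4+2=30  i=1*4+0*2+0=4

30,4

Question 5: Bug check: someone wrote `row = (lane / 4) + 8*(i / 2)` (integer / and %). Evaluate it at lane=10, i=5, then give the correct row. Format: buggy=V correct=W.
buggy=18 correct=2

`(lane / 4) + 8*(i / 2)`[10,5]=>18
L=10=>grp=10>>2=2, tig=10&3=2
[5]=>row 2+0=2  col 2·2+1+8=13
row: 18 vs 2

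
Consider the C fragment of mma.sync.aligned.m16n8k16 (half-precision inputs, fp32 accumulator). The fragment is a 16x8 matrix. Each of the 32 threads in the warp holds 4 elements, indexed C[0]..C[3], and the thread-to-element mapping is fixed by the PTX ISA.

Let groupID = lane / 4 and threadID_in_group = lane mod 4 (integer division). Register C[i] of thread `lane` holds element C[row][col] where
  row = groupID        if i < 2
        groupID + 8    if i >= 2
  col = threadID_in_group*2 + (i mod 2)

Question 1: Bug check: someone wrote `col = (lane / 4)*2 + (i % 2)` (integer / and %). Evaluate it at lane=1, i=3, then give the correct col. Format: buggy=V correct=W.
buggy=1 correct=3

`(lane / 4)*2 + (i % 2)`[1,3]→1
1: G=0,T=1
[3] (0+8,1*2+1) = (8,3)
col: 1 vs 3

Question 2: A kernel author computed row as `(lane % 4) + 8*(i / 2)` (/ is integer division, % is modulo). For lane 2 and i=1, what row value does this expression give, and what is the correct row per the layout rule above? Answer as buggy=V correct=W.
buggy=2 correct=0

`(lane % 4) + 8*(i / 2)`[2,1]->2
lane 2->2/4=0, 2 mod 4=2
i=1  r:0+0->0  c:2·2+1->5
row: 2 vs 0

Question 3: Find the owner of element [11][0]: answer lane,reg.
12,2

r=11->g=3,rb=1  c=0->t=0,b0=0
L=3*4+0=12  i=1*2+0=2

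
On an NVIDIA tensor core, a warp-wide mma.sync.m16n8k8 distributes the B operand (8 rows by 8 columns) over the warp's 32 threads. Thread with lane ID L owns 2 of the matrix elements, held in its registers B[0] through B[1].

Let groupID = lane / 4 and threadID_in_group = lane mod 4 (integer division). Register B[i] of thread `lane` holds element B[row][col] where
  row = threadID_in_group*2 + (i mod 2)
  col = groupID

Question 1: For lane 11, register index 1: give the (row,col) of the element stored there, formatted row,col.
7,2

11: grp=2,tig=3
[1] (3*2+1,2) = (7,2)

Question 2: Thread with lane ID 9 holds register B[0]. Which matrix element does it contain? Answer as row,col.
2,2

L=9⇒gr=9>>2=2, th=9&3=1
[0]⇒row 1·2+0=2  col gr=2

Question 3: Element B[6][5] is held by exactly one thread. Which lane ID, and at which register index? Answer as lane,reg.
c=5->g=5  r=6->t=3,b0=0
L=5*4+3=23  i=0=0

23,0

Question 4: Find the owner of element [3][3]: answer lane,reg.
c: 3->gid=3  r: 3->tid=1,i&1=1
L=3*4+1=13  i=1=1

13,1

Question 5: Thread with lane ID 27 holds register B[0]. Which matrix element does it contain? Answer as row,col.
6,6

27: G=6,T=3
[0] (3*2+0,6) = (6,6)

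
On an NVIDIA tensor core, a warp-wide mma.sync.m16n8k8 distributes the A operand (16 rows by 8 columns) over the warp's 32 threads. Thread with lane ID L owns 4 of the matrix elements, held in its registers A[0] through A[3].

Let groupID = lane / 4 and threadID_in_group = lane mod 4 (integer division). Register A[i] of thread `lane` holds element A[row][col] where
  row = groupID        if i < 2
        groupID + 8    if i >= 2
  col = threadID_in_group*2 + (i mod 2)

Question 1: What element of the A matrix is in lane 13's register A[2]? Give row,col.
lane 13->13/4=3, 13 mod 4=1
i=2  r:3+8->11  c:2·1+0->2

11,2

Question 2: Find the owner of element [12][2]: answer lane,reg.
r=12⇒gr=4,Rb=1  c=2⇒th=1,odd=0
L=4*4+1=17  i=1*2+0=2

17,2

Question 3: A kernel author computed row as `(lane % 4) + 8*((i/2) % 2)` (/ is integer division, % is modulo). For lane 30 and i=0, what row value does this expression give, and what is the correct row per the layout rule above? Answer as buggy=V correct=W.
buggy=2 correct=7

`(lane % 4) + 8*((i/2) % 2)`[30,0]=>2
lane 30: grp=7 (30/4), tig=2 (30%4)
i=0: r=7+0=7, c=2*2+0=4
row: 2 vs 7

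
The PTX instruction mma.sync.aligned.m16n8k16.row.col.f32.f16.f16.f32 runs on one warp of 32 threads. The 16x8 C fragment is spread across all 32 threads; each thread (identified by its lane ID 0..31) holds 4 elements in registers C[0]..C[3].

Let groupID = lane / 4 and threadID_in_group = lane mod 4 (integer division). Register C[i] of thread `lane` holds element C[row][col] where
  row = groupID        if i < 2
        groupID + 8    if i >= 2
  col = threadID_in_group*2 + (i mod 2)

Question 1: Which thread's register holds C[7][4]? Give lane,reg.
r: 7->gid=7,r8=0  c: 4->tid=2,i&1=0
L=7*4+2=30  i=0*2+0=0

30,0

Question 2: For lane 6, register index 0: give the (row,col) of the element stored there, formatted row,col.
lane 6→6/4=1, 6 mod 4=2
i=0  r:1+0→1  c:2·2+0→4

1,4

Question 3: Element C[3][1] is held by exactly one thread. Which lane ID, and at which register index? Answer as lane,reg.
r=3⇒gr=3,Rb=0  c=1⇒th=0,odd=1
L=3*4+0=12  i=0*2+1=1

12,1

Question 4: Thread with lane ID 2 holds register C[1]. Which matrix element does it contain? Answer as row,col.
0,5

2: g=0,t=2
[1] (0+0,2*2+1) = (0,5)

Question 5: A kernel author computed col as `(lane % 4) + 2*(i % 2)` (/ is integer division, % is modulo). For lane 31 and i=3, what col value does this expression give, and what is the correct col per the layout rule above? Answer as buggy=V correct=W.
buggy=5 correct=7

`(lane % 4) + 2*(i % 2)`[31,3]=>5
L=31=>grp=31>>2=7, tig=31&3=3
[3]=>row 7+8=15  col 3·2+1=7
col: 5 vs 7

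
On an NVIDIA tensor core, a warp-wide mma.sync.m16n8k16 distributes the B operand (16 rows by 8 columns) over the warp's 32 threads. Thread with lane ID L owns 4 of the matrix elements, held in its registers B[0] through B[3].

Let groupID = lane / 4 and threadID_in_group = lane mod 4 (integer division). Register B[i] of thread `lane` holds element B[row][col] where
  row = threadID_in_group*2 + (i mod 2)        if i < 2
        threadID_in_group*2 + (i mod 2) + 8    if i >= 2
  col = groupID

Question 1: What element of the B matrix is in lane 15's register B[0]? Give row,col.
6,3

15: gr=3,th=3
[0] (3*2+0+0,3) = (6,3)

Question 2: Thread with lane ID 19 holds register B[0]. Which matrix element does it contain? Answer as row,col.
6,4

L=19->g=19>>2=4, t=19&3=3
[0]->row 3·2+0+0=6  col g=4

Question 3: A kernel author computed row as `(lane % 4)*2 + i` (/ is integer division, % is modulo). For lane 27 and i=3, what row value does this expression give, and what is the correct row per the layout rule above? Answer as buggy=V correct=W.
buggy=9 correct=15

`(lane % 4)*2 + i`[27,3]->9
27: gid=6,tid=3
[3] (3*2+1+8,6) = (15,6)
row: 9 vs 15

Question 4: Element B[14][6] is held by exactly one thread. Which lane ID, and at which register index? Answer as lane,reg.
c=6→G=6  r=14→rhi=1,T=3,p=0
L=6*4+3=27  i=1*2+0=2

27,2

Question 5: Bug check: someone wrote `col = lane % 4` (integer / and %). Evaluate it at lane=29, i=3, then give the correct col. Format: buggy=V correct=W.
buggy=1 correct=7

`lane % 4`[29,3]→1
lane 29→29/4=7, 29 mod 4=1
i=3  r:2·1+1+8→11  c:7
col: 1 vs 7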